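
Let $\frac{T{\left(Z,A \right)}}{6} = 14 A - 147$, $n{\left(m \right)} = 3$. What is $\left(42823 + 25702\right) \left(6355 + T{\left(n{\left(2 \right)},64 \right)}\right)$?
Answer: $743427725$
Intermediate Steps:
$T{\left(Z,A \right)} = -882 + 84 A$ ($T{\left(Z,A \right)} = 6 \left(14 A - 147\right) = 6 \left(-147 + 14 A\right) = -882 + 84 A$)
$\left(42823 + 25702\right) \left(6355 + T{\left(n{\left(2 \right)},64 \right)}\right) = \left(42823 + 25702\right) \left(6355 + \left(-882 + 84 \cdot 64\right)\right) = 68525 \left(6355 + \left(-882 + 5376\right)\right) = 68525 \left(6355 + 4494\right) = 68525 \cdot 10849 = 743427725$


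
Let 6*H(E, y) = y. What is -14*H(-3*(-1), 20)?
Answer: -140/3 ≈ -46.667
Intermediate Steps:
H(E, y) = y/6
-14*H(-3*(-1), 20) = -7*20/3 = -14*10/3 = -140/3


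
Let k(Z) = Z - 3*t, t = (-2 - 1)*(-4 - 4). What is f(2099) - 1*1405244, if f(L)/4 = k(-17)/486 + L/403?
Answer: -137612171182/97929 ≈ -1.4052e+6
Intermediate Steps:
t = 24 (t = -3*(-8) = 24)
k(Z) = -72 + Z (k(Z) = Z - 3*24 = Z - 72 = -72 + Z)
f(L) = -178/243 + 4*L/403 (f(L) = 4*((-72 - 17)/486 + L/403) = 4*(-89*1/486 + L*(1/403)) = 4*(-89/486 + L/403) = -178/243 + 4*L/403)
f(2099) - 1*1405244 = (-178/243 + (4/403)*2099) - 1*1405244 = (-178/243 + 8396/403) - 1405244 = 1968494/97929 - 1405244 = -137612171182/97929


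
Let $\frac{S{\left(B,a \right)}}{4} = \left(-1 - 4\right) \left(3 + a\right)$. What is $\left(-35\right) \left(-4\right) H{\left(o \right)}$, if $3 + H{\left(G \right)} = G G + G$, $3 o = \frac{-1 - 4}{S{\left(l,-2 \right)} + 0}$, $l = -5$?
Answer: $- \frac{14665}{36} \approx -407.36$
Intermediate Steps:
$S{\left(B,a \right)} = -60 - 20 a$ ($S{\left(B,a \right)} = 4 \left(-1 - 4\right) \left(3 + a\right) = 4 \left(- 5 \left(3 + a\right)\right) = 4 \left(-15 - 5 a\right) = -60 - 20 a$)
$o = \frac{1}{12}$ ($o = \frac{\left(-1 - 4\right) \frac{1}{\left(-60 - -40\right) + 0}}{3} = \frac{\left(-5\right) \frac{1}{\left(-60 + 40\right) + 0}}{3} = \frac{\left(-5\right) \frac{1}{-20 + 0}}{3} = \frac{\left(-5\right) \frac{1}{-20}}{3} = \frac{\left(-5\right) \left(- \frac{1}{20}\right)}{3} = \frac{1}{3} \cdot \frac{1}{4} = \frac{1}{12} \approx 0.083333$)
$H{\left(G \right)} = -3 + G + G^{2}$ ($H{\left(G \right)} = -3 + \left(G G + G\right) = -3 + \left(G^{2} + G\right) = -3 + \left(G + G^{2}\right) = -3 + G + G^{2}$)
$\left(-35\right) \left(-4\right) H{\left(o \right)} = \left(-35\right) \left(-4\right) \left(-3 + \frac{1}{12} + \left(\frac{1}{12}\right)^{2}\right) = 140 \left(-3 + \frac{1}{12} + \frac{1}{144}\right) = 140 \left(- \frac{419}{144}\right) = - \frac{14665}{36}$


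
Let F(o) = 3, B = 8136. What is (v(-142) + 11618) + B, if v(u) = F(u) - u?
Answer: 19899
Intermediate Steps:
v(u) = 3 - u
(v(-142) + 11618) + B = ((3 - 1*(-142)) + 11618) + 8136 = ((3 + 142) + 11618) + 8136 = (145 + 11618) + 8136 = 11763 + 8136 = 19899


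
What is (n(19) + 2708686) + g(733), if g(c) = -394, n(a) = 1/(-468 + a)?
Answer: 1216023107/449 ≈ 2.7083e+6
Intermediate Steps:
(n(19) + 2708686) + g(733) = (1/(-468 + 19) + 2708686) - 394 = (1/(-449) + 2708686) - 394 = (-1/449 + 2708686) - 394 = 1216200013/449 - 394 = 1216023107/449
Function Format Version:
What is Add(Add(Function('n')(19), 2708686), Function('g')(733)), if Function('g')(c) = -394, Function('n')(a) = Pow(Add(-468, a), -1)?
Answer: Rational(1216023107, 449) ≈ 2.7083e+6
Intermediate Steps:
Add(Add(Function('n')(19), 2708686), Function('g')(733)) = Add(Add(Pow(Add(-468, 19), -1), 2708686), -394) = Add(Add(Pow(-449, -1), 2708686), -394) = Add(Add(Rational(-1, 449), 2708686), -394) = Add(Rational(1216200013, 449), -394) = Rational(1216023107, 449)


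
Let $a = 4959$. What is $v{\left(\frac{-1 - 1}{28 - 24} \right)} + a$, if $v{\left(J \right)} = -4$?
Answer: $4955$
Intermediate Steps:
$v{\left(\frac{-1 - 1}{28 - 24} \right)} + a = -4 + 4959 = 4955$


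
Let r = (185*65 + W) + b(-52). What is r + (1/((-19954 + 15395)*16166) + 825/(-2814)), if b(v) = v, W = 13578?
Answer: 441588680637521/17282836193 ≈ 25551.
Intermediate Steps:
r = 25551 (r = (185*65 + 13578) - 52 = (12025 + 13578) - 52 = 25603 - 52 = 25551)
r + (1/((-19954 + 15395)*16166) + 825/(-2814)) = 25551 + (1/((-19954 + 15395)*16166) + 825/(-2814)) = 25551 + ((1/16166)/(-4559) + 825*(-1/2814)) = 25551 + (-1/4559*1/16166 - 275/938) = 25551 + (-1/73700794 - 275/938) = 25551 - 5066929822/17282836193 = 441588680637521/17282836193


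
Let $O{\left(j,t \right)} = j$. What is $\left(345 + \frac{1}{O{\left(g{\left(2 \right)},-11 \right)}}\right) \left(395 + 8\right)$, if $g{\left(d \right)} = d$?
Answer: $\frac{278473}{2} \approx 1.3924 \cdot 10^{5}$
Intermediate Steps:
$\left(345 + \frac{1}{O{\left(g{\left(2 \right)},-11 \right)}}\right) \left(395 + 8\right) = \left(345 + \frac{1}{2}\right) \left(395 + 8\right) = \left(345 + \frac{1}{2}\right) 403 = \frac{691}{2} \cdot 403 = \frac{278473}{2}$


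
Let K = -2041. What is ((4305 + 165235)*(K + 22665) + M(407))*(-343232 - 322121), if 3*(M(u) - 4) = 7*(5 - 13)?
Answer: -6979405817869108/3 ≈ -2.3265e+15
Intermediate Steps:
M(u) = -44/3 (M(u) = 4 + (7*(5 - 13))/3 = 4 + (7*(-8))/3 = 4 + (⅓)*(-56) = 4 - 56/3 = -44/3)
((4305 + 165235)*(K + 22665) + M(407))*(-343232 - 322121) = ((4305 + 165235)*(-2041 + 22665) - 44/3)*(-343232 - 322121) = (169540*20624 - 44/3)*(-665353) = (3496592960 - 44/3)*(-665353) = (10489778836/3)*(-665353) = -6979405817869108/3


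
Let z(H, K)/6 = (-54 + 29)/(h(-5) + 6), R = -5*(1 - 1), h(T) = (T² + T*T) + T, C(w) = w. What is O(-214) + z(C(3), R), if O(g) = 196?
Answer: 3282/17 ≈ 193.06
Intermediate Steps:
h(T) = T + 2*T² (h(T) = (T² + T²) + T = 2*T² + T = T + 2*T²)
R = 0 (R = -5*0 = 0)
z(H, K) = -50/17 (z(H, K) = 6*((-54 + 29)/(-5*(1 + 2*(-5)) + 6)) = 6*(-25/(-5*(1 - 10) + 6)) = 6*(-25/(-5*(-9) + 6)) = 6*(-25/(45 + 6)) = 6*(-25/51) = -50/17)
O(-214) + z(C(3), R) = 196 - 50/17 = 3282/17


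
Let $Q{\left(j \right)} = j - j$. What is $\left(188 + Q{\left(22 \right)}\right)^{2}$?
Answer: $35344$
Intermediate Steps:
$Q{\left(j \right)} = 0$
$\left(188 + Q{\left(22 \right)}\right)^{2} = \left(188 + 0\right)^{2} = 188^{2} = 35344$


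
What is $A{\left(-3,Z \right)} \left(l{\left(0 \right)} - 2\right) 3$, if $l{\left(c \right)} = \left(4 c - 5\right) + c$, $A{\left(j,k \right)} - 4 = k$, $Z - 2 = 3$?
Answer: $-189$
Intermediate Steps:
$Z = 5$ ($Z = 2 + 3 = 5$)
$A{\left(j,k \right)} = 4 + k$
$l{\left(c \right)} = -5 + 5 c$ ($l{\left(c \right)} = \left(-5 + 4 c\right) + c = -5 + 5 c$)
$A{\left(-3,Z \right)} \left(l{\left(0 \right)} - 2\right) 3 = \left(4 + 5\right) \left(\left(-5 + 5 \cdot 0\right) - 2\right) 3 = 9 \left(\left(-5 + 0\right) - 2\right) 3 = 9 \left(-5 - 2\right) 3 = 9 \left(-7\right) 3 = \left(-63\right) 3 = -189$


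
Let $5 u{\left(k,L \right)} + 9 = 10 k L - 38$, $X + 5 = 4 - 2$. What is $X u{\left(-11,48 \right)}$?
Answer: $\frac{15981}{5} \approx 3196.2$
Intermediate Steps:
$X = -3$ ($X = -5 + \left(4 - 2\right) = -5 + 2 = -3$)
$u{\left(k,L \right)} = - \frac{47}{5} + 2 L k$ ($u{\left(k,L \right)} = - \frac{9}{5} + \frac{10 k L - 38}{5} = - \frac{9}{5} + \frac{10 L k - 38}{5} = - \frac{9}{5} + \frac{-38 + 10 L k}{5} = - \frac{9}{5} + \left(- \frac{38}{5} + 2 L k\right) = - \frac{47}{5} + 2 L k$)
$X u{\left(-11,48 \right)} = - 3 \left(- \frac{47}{5} + 2 \cdot 48 \left(-11\right)\right) = - 3 \left(- \frac{47}{5} - 1056\right) = \left(-3\right) \left(- \frac{5327}{5}\right) = \frac{15981}{5}$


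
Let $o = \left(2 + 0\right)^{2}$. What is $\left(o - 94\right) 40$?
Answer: $-3600$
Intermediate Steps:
$o = 4$ ($o = 2^{2} = 4$)
$\left(o - 94\right) 40 = \left(4 - 94\right) 40 = \left(-90\right) 40 = -3600$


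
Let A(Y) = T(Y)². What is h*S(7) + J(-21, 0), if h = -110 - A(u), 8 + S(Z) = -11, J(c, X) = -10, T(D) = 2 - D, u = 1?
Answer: 2099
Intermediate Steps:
A(Y) = (2 - Y)²
S(Z) = -19 (S(Z) = -8 - 11 = -19)
h = -111 (h = -110 - (-2 + 1)² = -110 - 1*(-1)² = -110 - 1*1 = -110 - 1 = -111)
h*S(7) + J(-21, 0) = -111*(-19) - 10 = 2109 - 10 = 2099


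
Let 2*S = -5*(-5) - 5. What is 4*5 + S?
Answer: 30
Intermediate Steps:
S = 10 (S = (-5*(-5) - 5)/2 = (25 - 5)/2 = (1/2)*20 = 10)
4*5 + S = 4*5 + 10 = 20 + 10 = 30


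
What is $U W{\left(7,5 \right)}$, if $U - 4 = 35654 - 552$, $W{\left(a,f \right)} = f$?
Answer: $175530$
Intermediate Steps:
$U = 35106$ ($U = 4 + \left(35654 - 552\right) = 4 + 35102 = 35106$)
$U W{\left(7,5 \right)} = 35106 \cdot 5 = 175530$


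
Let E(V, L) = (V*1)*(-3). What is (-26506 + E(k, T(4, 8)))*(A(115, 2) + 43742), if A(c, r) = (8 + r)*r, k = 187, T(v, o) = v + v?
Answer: -1184506054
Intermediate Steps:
T(v, o) = 2*v
A(c, r) = r*(8 + r)
E(V, L) = -3*V (E(V, L) = V*(-3) = -3*V)
(-26506 + E(k, T(4, 8)))*(A(115, 2) + 43742) = (-26506 - 3*187)*(2*(8 + 2) + 43742) = (-26506 - 561)*(2*10 + 43742) = -27067*(20 + 43742) = -27067*43762 = -1184506054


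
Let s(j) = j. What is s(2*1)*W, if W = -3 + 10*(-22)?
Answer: -446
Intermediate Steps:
W = -223 (W = -3 - 220 = -223)
s(2*1)*W = (2*1)*(-223) = 2*(-223) = -446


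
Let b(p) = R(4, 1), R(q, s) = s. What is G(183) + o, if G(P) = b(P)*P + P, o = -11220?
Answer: -10854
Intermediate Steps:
b(p) = 1
G(P) = 2*P (G(P) = 1*P + P = P + P = 2*P)
G(183) + o = 2*183 - 11220 = 366 - 11220 = -10854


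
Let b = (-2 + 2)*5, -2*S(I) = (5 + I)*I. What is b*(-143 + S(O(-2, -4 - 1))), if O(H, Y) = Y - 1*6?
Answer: 0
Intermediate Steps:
O(H, Y) = -6 + Y (O(H, Y) = Y - 6 = -6 + Y)
S(I) = -I*(5 + I)/2 (S(I) = -(5 + I)*I/2 = -I*(5 + I)/2)
b = 0 (b = 0*5 = 0)
b*(-143 + S(O(-2, -4 - 1))) = 0*(-143 - (-6 + (-4 - 1))*(5 + (-6 + (-4 - 1)))/2) = 0*(-143 - (-6 - 5)*(5 + (-6 - 5))/2) = 0*(-143 - ½*(-11)*(5 - 11)) = 0*(-143 - ½*(-11)*(-6)) = 0*(-143 - 33) = 0*(-176) = 0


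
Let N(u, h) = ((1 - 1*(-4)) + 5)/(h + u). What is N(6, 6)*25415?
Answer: 127075/6 ≈ 21179.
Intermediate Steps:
N(u, h) = 10/(h + u) (N(u, h) = ((1 + 4) + 5)/(h + u) = (5 + 5)/(h + u) = 10/(h + u))
N(6, 6)*25415 = (10/(6 + 6))*25415 = (10/12)*25415 = (10*(1/12))*25415 = (5/6)*25415 = 127075/6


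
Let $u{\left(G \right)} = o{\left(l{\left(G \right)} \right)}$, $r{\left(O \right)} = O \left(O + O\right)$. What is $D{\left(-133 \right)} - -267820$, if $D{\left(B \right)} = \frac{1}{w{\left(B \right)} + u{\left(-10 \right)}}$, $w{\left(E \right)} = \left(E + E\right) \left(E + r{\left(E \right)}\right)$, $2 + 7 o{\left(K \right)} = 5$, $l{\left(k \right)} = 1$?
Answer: $\frac{17576005402333}{65626187} \approx 2.6782 \cdot 10^{5}$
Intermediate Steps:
$o{\left(K \right)} = \frac{3}{7}$ ($o{\left(K \right)} = - \frac{2}{7} + \frac{1}{7} \cdot 5 = - \frac{2}{7} + \frac{5}{7} = \frac{3}{7}$)
$r{\left(O \right)} = 2 O^{2}$ ($r{\left(O \right)} = O 2 O = 2 O^{2}$)
$w{\left(E \right)} = 2 E \left(E + 2 E^{2}\right)$ ($w{\left(E \right)} = \left(E + E\right) \left(E + 2 E^{2}\right) = 2 E \left(E + 2 E^{2}\right)$)
$u{\left(G \right)} = \frac{3}{7}$
$D{\left(B \right)} = \frac{1}{\frac{3}{7} + B^{2} \left(2 + 4 B\right)}$ ($D{\left(B \right)} = \frac{1}{B^{2} \left(2 + 4 B\right) + \frac{3}{7}} = \frac{1}{\frac{3}{7} + B^{2} \left(2 + 4 B\right)}$)
$D{\left(-133 \right)} - -267820 = \frac{7}{3 + 14 \left(-133\right)^{2} \left(1 + 2 \left(-133\right)\right)} - -267820 = \frac{7}{3 + 14 \cdot 17689 \left(1 - 266\right)} + 267820 = \frac{7}{3 + 14 \cdot 17689 \left(-265\right)} + 267820 = \frac{7}{3 - 65626190} + 267820 = \frac{7}{-65626187} + 267820 = 7 \left(- \frac{1}{65626187}\right) + 267820 = - \frac{7}{65626187} + 267820 = \frac{17576005402333}{65626187}$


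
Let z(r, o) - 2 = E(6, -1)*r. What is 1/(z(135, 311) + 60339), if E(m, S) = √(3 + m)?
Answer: 1/60746 ≈ 1.6462e-5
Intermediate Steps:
z(r, o) = 2 + 3*r (z(r, o) = 2 + √(3 + 6)*r = 2 + √9*r = 2 + 3*r)
1/(z(135, 311) + 60339) = 1/((2 + 3*135) + 60339) = 1/((2 + 405) + 60339) = 1/(407 + 60339) = 1/60746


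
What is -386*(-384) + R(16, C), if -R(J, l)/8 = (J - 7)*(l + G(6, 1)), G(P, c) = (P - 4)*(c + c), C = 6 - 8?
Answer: 148080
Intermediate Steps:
C = -2
G(P, c) = 2*c*(-4 + P) (G(P, c) = (-4 + P)*(2*c) = 2*c*(-4 + P))
R(J, l) = -8*(-7 + J)*(4 + l) (R(J, l) = -8*(J - 7)*(l + 2*1*(-4 + 6)) = -8*(-7 + J)*(l + 2*1*2) = -8*(-7 + J)*(l + 4) = -8*(-7 + J)*(4 + l))
-386*(-384) + R(16, C) = -386*(-384) + (224 - 32*16 + 56*(-2) - 8*16*(-2)) = 148224 + (224 - 512 - 112 + 256) = 148224 - 144 = 148080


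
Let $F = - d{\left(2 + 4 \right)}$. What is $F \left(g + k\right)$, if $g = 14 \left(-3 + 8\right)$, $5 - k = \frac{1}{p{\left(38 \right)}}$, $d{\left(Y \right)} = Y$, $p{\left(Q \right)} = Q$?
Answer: $- \frac{8547}{19} \approx -449.84$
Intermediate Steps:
$F = -6$ ($F = - (2 + 4) = \left(-1\right) 6 = -6$)
$k = \frac{189}{38}$ ($k = 5 - \frac{1}{38} = \frac{189}{38} \approx 4.9737$)
$g = 70$ ($g = 14 \cdot 5 = 70$)
$F \left(g + k\right) = - 6 \left(70 + \frac{189}{38}\right) = \left(-6\right) \frac{2849}{38} = - \frac{8547}{19}$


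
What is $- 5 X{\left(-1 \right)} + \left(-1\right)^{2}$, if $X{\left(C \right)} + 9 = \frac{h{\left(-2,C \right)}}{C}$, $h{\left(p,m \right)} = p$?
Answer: $36$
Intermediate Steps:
$X{\left(C \right)} = -9 - \frac{2}{C}$
$- 5 X{\left(-1 \right)} + \left(-1\right)^{2} = - 5 \left(-9 - \frac{2}{-1}\right) + \left(-1\right)^{2} = - 5 \left(-9 - -2\right) + 1 = - 5 \left(-9 + 2\right) + 1 = \left(-5\right) \left(-7\right) + 1 = 35 + 1 = 36$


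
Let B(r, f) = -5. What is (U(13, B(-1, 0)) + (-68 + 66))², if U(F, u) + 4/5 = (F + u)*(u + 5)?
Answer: 196/25 ≈ 7.8400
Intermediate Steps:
U(F, u) = -⅘ + (5 + u)*(F + u) (U(F, u) = -⅘ + (F + u)*(u + 5) = -⅘ + (F + u)*(5 + u) = -⅘ + (5 + u)*(F + u))
(U(13, B(-1, 0)) + (-68 + 66))² = ((-⅘ + (-5)² + 5*13 + 5*(-5) + 13*(-5)) + (-68 + 66))² = ((-⅘ + 25 + 65 - 25 - 65) - 2)² = (-⅘ - 2)² = (-14/5)² = 196/25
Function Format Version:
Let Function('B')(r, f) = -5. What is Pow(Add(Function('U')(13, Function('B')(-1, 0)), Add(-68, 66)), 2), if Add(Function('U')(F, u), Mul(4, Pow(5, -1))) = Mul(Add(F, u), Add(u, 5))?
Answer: Rational(196, 25) ≈ 7.8400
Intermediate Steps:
Function('U')(F, u) = Add(Rational(-4, 5), Mul(Add(5, u), Add(F, u))) (Function('U')(F, u) = Add(Rational(-4, 5), Mul(Add(F, u), Add(u, 5))) = Add(Rational(-4, 5), Mul(Add(F, u), Add(5, u))) = Add(Rational(-4, 5), Mul(Add(5, u), Add(F, u))))
Pow(Add(Function('U')(13, Function('B')(-1, 0)), Add(-68, 66)), 2) = Pow(Add(Add(Rational(-4, 5), Pow(-5, 2), Mul(5, 13), Mul(5, -5), Mul(13, -5)), Add(-68, 66)), 2) = Pow(Add(Add(Rational(-4, 5), 25, 65, -25, -65), -2), 2) = Pow(Add(Rational(-4, 5), -2), 2) = Pow(Rational(-14, 5), 2) = Rational(196, 25)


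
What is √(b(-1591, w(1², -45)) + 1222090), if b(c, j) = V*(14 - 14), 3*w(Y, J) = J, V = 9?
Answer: √1222090 ≈ 1105.5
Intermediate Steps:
w(Y, J) = J/3
b(c, j) = 0 (b(c, j) = 9*(14 - 14) = 9*0 = 0)
√(b(-1591, w(1², -45)) + 1222090) = √(0 + 1222090) = √1222090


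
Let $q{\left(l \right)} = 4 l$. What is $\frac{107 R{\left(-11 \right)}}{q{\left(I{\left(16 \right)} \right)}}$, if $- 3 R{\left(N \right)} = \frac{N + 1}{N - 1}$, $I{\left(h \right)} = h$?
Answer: $- \frac{535}{1152} \approx -0.46441$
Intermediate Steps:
$R{\left(N \right)} = - \frac{1 + N}{3 \left(-1 + N\right)}$ ($R{\left(N \right)} = - \frac{\left(N + 1\right) \frac{1}{N - 1}}{3} = - \frac{\left(1 + N\right) \frac{1}{-1 + N}}{3} = - \frac{\frac{1}{-1 + N} \left(1 + N\right)}{3} = - \frac{1 + N}{3 \left(-1 + N\right)}$)
$\frac{107 R{\left(-11 \right)}}{q{\left(I{\left(16 \right)} \right)}} = \frac{107 \frac{-1 - -11}{3 \left(-1 - 11\right)}}{4 \cdot 16} = \frac{107 \frac{-1 + 11}{3 \left(-12\right)}}{64} = 107 \cdot \frac{1}{3} \left(- \frac{1}{12}\right) 10 \cdot \frac{1}{64} = 107 \left(- \frac{5}{18}\right) \frac{1}{64} = \left(- \frac{535}{18}\right) \frac{1}{64} = - \frac{535}{1152}$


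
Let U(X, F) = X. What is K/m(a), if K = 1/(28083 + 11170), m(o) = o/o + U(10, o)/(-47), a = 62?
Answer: 47/1452361 ≈ 3.2361e-5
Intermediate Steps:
m(o) = 37/47 (m(o) = o/o + 10/(-47) = 1 + 10*(-1/47) = 1 - 10/47 = 37/47)
K = 1/39253 ≈ 2.5476e-5
K/m(a) = 1/(39253*(37/47)) = (1/39253)*(47/37) = 47/1452361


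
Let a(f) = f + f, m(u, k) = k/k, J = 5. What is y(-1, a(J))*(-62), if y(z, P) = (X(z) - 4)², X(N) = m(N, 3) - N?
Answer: -248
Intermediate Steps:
m(u, k) = 1
a(f) = 2*f
X(N) = 1 - N
y(z, P) = (-3 - z)² (y(z, P) = ((1 - z) - 4)² = (-3 - z)²)
y(-1, a(J))*(-62) = (3 - 1)²*(-62) = 2²*(-62) = 4*(-62) = -248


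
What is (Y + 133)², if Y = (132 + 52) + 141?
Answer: 209764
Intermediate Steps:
Y = 325 (Y = 184 + 141 = 325)
(Y + 133)² = (325 + 133)² = 458² = 209764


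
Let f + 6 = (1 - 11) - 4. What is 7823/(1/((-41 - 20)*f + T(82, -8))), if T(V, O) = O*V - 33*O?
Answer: 6477444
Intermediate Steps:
T(V, O) = -33*O + O*V
f = -20 (f = -6 + ((1 - 11) - 4) = -6 + (-10 - 4) = -6 - 14 = -20)
7823/(1/((-41 - 20)*f + T(82, -8))) = 7823/(1/((-41 - 20)*(-20) - 8*(-33 + 82))) = 7823/(1/(-61*(-20) - 8*49)) = 7823/(1/(1220 - 392)) = 7823/(1/828) = 7823*828 = 6477444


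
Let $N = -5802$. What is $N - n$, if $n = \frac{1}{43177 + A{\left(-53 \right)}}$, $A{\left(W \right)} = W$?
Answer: $- \frac{250205449}{43124} \approx -5802.0$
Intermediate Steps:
$n = \frac{1}{43124}$ ($n = \frac{1}{43177 - 53} = \frac{1}{43124} \approx 2.3189 \cdot 10^{-5}$)
$N - n = -5802 - \frac{1}{43124} = - \frac{250205449}{43124}$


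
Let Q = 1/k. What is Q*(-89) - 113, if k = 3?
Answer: -428/3 ≈ -142.67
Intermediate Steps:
Q = ⅓ (Q = 1/3 = ⅓ ≈ 0.33333)
Q*(-89) - 113 = (⅓)*(-89) - 113 = -89/3 - 113 = -428/3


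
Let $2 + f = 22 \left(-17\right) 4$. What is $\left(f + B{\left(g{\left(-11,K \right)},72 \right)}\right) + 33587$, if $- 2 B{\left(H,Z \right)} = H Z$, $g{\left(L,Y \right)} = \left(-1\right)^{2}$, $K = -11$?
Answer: $32053$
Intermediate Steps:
$g{\left(L,Y \right)} = 1$
$B{\left(H,Z \right)} = - \frac{H Z}{2}$
$f = -1498$ ($f = -2 + 22 \left(-17\right) 4 = -2 - 1496 = -1498$)
$\left(f + B{\left(g{\left(-11,K \right)},72 \right)}\right) + 33587 = \left(-1498 - \frac{1}{2} \cdot 72\right) + 33587 = \left(-1498 - 36\right) + 33587 = -1534 + 33587 = 32053$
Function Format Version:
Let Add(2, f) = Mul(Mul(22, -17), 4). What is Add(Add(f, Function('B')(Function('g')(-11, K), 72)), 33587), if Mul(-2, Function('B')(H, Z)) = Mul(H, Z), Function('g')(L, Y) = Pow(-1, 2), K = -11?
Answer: 32053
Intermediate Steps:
Function('g')(L, Y) = 1
Function('B')(H, Z) = Mul(Rational(-1, 2), H, Z) (Function('B')(H, Z) = Mul(Rational(-1, 2), Mul(H, Z)) = Mul(Rational(-1, 2), H, Z))
f = -1498 (f = Add(-2, Mul(Mul(22, -17), 4)) = Add(-2, Mul(-374, 4)) = Add(-2, -1496) = -1498)
Add(Add(f, Function('B')(Function('g')(-11, K), 72)), 33587) = Add(Add(-1498, Mul(Rational(-1, 2), 1, 72)), 33587) = Add(Add(-1498, -36), 33587) = Add(-1534, 33587) = 32053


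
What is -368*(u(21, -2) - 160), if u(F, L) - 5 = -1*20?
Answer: 64400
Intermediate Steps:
u(F, L) = -15 (u(F, L) = 5 - 1*20 = 5 - 20 = -15)
-368*(u(21, -2) - 160) = -368*(-15 - 160) = -368*(-175) = 64400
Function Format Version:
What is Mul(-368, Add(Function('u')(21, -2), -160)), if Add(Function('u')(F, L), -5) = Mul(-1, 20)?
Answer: 64400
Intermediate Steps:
Function('u')(F, L) = -15 (Function('u')(F, L) = Add(5, Mul(-1, 20)) = Add(5, -20) = -15)
Mul(-368, Add(Function('u')(21, -2), -160)) = Mul(-368, Add(-15, -160)) = Mul(-368, -175) = 64400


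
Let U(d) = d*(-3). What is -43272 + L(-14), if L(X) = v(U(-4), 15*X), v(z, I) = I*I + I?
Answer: 618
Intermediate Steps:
U(d) = -3*d
v(z, I) = I + I² (v(z, I) = I² + I = I + I²)
L(X) = 15*X*(1 + 15*X) (L(X) = (15*X)*(1 + 15*X) = 15*X*(1 + 15*X))
-43272 + L(-14) = -43272 + 15*(-14)*(1 + 15*(-14)) = -43272 + 15*(-14)*(1 - 210) = -43272 + 15*(-14)*(-209) = -43272 + 43890 = 618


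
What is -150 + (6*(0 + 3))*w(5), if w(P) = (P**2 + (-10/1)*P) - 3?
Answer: -654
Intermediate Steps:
w(P) = -3 + P**2 - 10*P (w(P) = (P**2 + (-10*1)*P) - 3 = (P**2 - 10*P) - 3 = -3 + P**2 - 10*P)
-150 + (6*(0 + 3))*w(5) = -150 + (6*(0 + 3))*(-3 + 5**2 - 10*5) = -150 + (6*3)*(-3 + 25 - 50) = -150 + 18*(-28) = -150 - 504 = -654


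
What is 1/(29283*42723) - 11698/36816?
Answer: -2439145312211/7676489488824 ≈ -0.31774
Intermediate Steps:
1/(29283*42723) - 11698/36816 = (1/29283)*(1/42723) - 11698*1/36816 = 1/1251057609 - 5849/18408 = -2439145312211/7676489488824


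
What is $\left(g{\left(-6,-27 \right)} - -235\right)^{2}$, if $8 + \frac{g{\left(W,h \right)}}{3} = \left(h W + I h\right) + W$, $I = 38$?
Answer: $5755201$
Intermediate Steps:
$g{\left(W,h \right)} = -24 + 3 W + 114 h + 3 W h$ ($g{\left(W,h \right)} = -24 + 3 \left(\left(h W + 38 h\right) + W\right) = -24 + 3 \left(\left(W h + 38 h\right) + W\right) = -24 + 3 \left(\left(38 h + W h\right) + W\right) = -24 + 3 \left(W + 38 h + W h\right) = -24 + \left(3 W + 114 h + 3 W h\right) = -24 + 3 W + 114 h + 3 W h$)
$\left(g{\left(-6,-27 \right)} - -235\right)^{2} = \left(\left(-24 + 3 \left(-6\right) + 114 \left(-27\right) + 3 \left(-6\right) \left(-27\right)\right) - -235\right)^{2} = \left(\left(-24 - 18 - 3078 + 486\right) + \left(-376 + 611\right)\right)^{2} = \left(-2634 + 235\right)^{2} = \left(-2399\right)^{2} = 5755201$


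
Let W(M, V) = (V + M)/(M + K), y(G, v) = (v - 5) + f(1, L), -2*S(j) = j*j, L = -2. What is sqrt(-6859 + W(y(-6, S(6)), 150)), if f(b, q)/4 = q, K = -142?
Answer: I*sqrt(205303598)/173 ≈ 82.823*I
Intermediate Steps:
f(b, q) = 4*q
S(j) = -j**2/2 (S(j) = -j*j/2 = -j**2/2)
y(G, v) = -13 + v (y(G, v) = (v - 5) + 4*(-2) = (-5 + v) - 8 = -13 + v)
W(M, V) = (M + V)/(-142 + M) (W(M, V) = (V + M)/(M - 142) = (M + V)/(-142 + M))
sqrt(-6859 + W(y(-6, S(6)), 150)) = sqrt(-6859 + ((-13 - 1/2*6**2) + 150)/(-142 + (-13 - 1/2*6**2))) = sqrt(-6859 + ((-13 - 1/2*36) + 150)/(-142 + (-13 - 1/2*36))) = sqrt(-6859 + ((-13 - 18) + 150)/(-142 + (-13 - 18))) = sqrt(-6859 + (-31 + 150)/(-142 - 31)) = sqrt(-6859 + 119/(-173)) = sqrt(-6859 - 1/173*119) = sqrt(-6859 - 119/173) = sqrt(-1186726/173) = I*sqrt(205303598)/173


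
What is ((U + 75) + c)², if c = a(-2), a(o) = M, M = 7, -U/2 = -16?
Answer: 12996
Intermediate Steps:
U = 32 (U = -2*(-16) = 32)
a(o) = 7
c = 7
((U + 75) + c)² = ((32 + 75) + 7)² = (107 + 7)² = 114² = 12996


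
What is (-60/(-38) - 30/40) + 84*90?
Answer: 574623/76 ≈ 7560.8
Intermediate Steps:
(-60/(-38) - 30/40) + 84*90 = (-60*(-1/38) - 30*1/40) + 7560 = (30/19 - ¾) + 7560 = 63/76 + 7560 = 574623/76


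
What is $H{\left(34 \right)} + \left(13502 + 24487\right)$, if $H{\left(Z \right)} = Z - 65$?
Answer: $37958$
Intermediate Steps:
$H{\left(Z \right)} = -65 + Z$
$H{\left(34 \right)} + \left(13502 + 24487\right) = \left(-65 + 34\right) + \left(13502 + 24487\right) = -31 + 37989 = 37958$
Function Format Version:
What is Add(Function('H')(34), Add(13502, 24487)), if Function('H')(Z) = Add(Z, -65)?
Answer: 37958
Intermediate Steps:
Function('H')(Z) = Add(-65, Z)
Add(Function('H')(34), Add(13502, 24487)) = Add(Add(-65, 34), Add(13502, 24487)) = Add(-31, 37989) = 37958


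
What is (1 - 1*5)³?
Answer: -64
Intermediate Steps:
(1 - 1*5)³ = (1 - 5)³ = (-4)³ = -64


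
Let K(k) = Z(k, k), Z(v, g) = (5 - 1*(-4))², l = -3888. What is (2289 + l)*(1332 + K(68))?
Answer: -2259387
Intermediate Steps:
Z(v, g) = 81 (Z(v, g) = (5 + 4)² = 9² = 81)
K(k) = 81
(2289 + l)*(1332 + K(68)) = (2289 - 3888)*(1332 + 81) = -1599*1413 = -2259387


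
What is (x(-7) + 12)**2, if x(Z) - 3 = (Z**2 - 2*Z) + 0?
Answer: 6084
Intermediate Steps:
x(Z) = 3 + Z**2 - 2*Z (x(Z) = 3 + ((Z**2 - 2*Z) + 0) = 3 + (Z**2 - 2*Z) = 3 + Z**2 - 2*Z)
(x(-7) + 12)**2 = ((3 + (-7)**2 - 2*(-7)) + 12)**2 = ((3 + 49 + 14) + 12)**2 = (66 + 12)**2 = 78**2 = 6084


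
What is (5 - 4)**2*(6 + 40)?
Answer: 46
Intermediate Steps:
(5 - 4)**2*(6 + 40) = 1**2*46 = 1*46 = 46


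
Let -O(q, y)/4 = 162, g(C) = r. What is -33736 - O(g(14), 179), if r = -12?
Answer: -33088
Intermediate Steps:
g(C) = -12
O(q, y) = -648 (O(q, y) = -4*162 = -648)
-33736 - O(g(14), 179) = -33736 - 1*(-648) = -33736 + 648 = -33088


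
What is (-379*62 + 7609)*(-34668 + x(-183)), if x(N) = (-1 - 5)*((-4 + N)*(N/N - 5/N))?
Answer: 32484043604/61 ≈ 5.3253e+8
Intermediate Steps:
x(N) = -6*(1 - 5/N)*(-4 + N) (x(N) = -6*(-4 + N)*(1 - 5/N) = -6*(1 - 5/N)*(-4 + N))
(-379*62 + 7609)*(-34668 + x(-183)) = (-379*62 + 7609)*(-34668 + (54 - 120/(-183) - 6*(-183))) = (-23498 + 7609)*(-34668 + (54 - 120*(-1/183) + 1098)) = -15889*(-34668 + (54 + 40/61 + 1098)) = -15889*(-34668 + 70312/61) = -15889*(-2044436/61) = 32484043604/61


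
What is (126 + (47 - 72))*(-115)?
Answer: -11615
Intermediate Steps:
(126 + (47 - 72))*(-115) = (126 - 25)*(-115) = 101*(-115) = -11615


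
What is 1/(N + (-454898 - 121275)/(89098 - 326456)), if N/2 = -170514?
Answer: -237358/80945147851 ≈ -2.9323e-6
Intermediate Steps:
N = -341028 (N = 2*(-170514) = -341028)
1/(N + (-454898 - 121275)/(89098 - 326456)) = 1/(-341028 + (-454898 - 121275)/(89098 - 326456)) = 1/(-341028 - 576173/(-237358)) = 1/(-341028 - 576173*(-1/237358)) = 1/(-341028 + 576173/237358) = 1/(-80945147851/237358) = -237358/80945147851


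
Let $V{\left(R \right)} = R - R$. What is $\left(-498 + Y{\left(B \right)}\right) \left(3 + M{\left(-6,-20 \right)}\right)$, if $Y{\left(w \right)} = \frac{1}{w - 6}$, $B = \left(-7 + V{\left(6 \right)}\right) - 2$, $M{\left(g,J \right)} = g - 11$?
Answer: $\frac{104594}{15} \approx 6972.9$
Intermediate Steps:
$V{\left(R \right)} = 0$
$M{\left(g,J \right)} = -11 + g$ ($M{\left(g,J \right)} = g - 11 = -11 + g$)
$B = -9$ ($B = \left(-7 + 0\right) - 2 = -7 - 2 = -9$)
$Y{\left(w \right)} = \frac{1}{-6 + w}$
$\left(-498 + Y{\left(B \right)}\right) \left(3 + M{\left(-6,-20 \right)}\right) = \left(-498 + \frac{1}{-6 - 9}\right) \left(3 - 17\right) = \left(-498 + \frac{1}{-15}\right) \left(3 - 17\right) = \left(-498 - \frac{1}{15}\right) \left(-14\right) = \left(- \frac{7471}{15}\right) \left(-14\right) = \frac{104594}{15}$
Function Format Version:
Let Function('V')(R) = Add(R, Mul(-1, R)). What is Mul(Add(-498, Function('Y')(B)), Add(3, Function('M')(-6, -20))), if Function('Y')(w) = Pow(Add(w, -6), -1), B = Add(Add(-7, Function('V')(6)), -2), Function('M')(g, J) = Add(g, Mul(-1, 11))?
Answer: Rational(104594, 15) ≈ 6972.9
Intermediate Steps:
Function('V')(R) = 0
Function('M')(g, J) = Add(-11, g) (Function('M')(g, J) = Add(g, -11) = Add(-11, g))
B = -9 (B = Add(Add(-7, 0), -2) = Add(-7, -2) = -9)
Function('Y')(w) = Pow(Add(-6, w), -1)
Mul(Add(-498, Function('Y')(B)), Add(3, Function('M')(-6, -20))) = Mul(Add(-498, Pow(Add(-6, -9), -1)), Add(3, Add(-11, -6))) = Mul(Add(-498, Pow(-15, -1)), Add(3, -17)) = Mul(Add(-498, Rational(-1, 15)), -14) = Mul(Rational(-7471, 15), -14) = Rational(104594, 15)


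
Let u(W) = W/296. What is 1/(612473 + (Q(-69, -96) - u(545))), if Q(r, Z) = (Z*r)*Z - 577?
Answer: -296/7106913 ≈ -4.1650e-5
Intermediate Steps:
u(W) = W/296 (u(W) = W*(1/296) = W/296)
Q(r, Z) = -577 + r*Z**2 (Q(r, Z) = r*Z**2 - 577 = -577 + r*Z**2)
1/(612473 + (Q(-69, -96) - u(545))) = 1/(612473 + ((-577 - 69*(-96)**2) - 545/296)) = 1/(612473 + ((-577 - 69*9216) - 1*545/296)) = 1/(612473 + ((-577 - 635904) - 545/296)) = 1/(612473 + (-636481 - 545/296)) = 1/(612473 - 188398921/296) = 1/(-7106913/296) = -296/7106913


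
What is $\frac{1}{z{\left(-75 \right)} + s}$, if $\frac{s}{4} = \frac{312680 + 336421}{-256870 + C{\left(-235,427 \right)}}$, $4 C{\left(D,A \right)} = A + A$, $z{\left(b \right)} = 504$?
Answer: $\frac{513313}{253516944} \approx 0.0020248$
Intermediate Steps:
$C{\left(D,A \right)} = \frac{A}{2}$ ($C{\left(D,A \right)} = \frac{A + A}{4} = \frac{2 A}{4} = \frac{A}{2}$)
$s = - \frac{5192808}{513313}$ ($s = 4 \frac{312680 + 336421}{-256870 + \frac{1}{2} \cdot 427} = 4 \frac{649101}{-256870 + \frac{427}{2}} = 4 \frac{649101}{- \frac{513313}{2}} = 4 \cdot 649101 \left(- \frac{2}{513313}\right) = 4 \left(- \frac{1298202}{513313}\right) = - \frac{5192808}{513313} \approx -10.116$)
$\frac{1}{z{\left(-75 \right)} + s} = \frac{1}{504 - \frac{5192808}{513313}} = \frac{1}{\frac{253516944}{513313}} = \frac{513313}{253516944}$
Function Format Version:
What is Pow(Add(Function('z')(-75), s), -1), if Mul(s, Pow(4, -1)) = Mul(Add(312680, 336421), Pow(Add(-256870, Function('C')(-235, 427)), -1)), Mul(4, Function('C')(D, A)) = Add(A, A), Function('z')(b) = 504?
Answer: Rational(513313, 253516944) ≈ 0.0020248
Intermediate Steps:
Function('C')(D, A) = Mul(Rational(1, 2), A) (Function('C')(D, A) = Mul(Rational(1, 4), Add(A, A)) = Mul(Rational(1, 4), Mul(2, A)) = Mul(Rational(1, 2), A))
s = Rational(-5192808, 513313) (s = Mul(4, Mul(Add(312680, 336421), Pow(Add(-256870, Mul(Rational(1, 2), 427)), -1))) = Mul(4, Mul(649101, Pow(Add(-256870, Rational(427, 2)), -1))) = Mul(4, Mul(649101, Pow(Rational(-513313, 2), -1))) = Mul(4, Mul(649101, Rational(-2, 513313))) = Mul(4, Rational(-1298202, 513313)) = Rational(-5192808, 513313) ≈ -10.116)
Pow(Add(Function('z')(-75), s), -1) = Pow(Add(504, Rational(-5192808, 513313)), -1) = Pow(Rational(253516944, 513313), -1) = Rational(513313, 253516944)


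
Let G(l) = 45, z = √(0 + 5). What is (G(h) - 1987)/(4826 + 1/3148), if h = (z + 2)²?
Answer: -6113416/15192249 ≈ -0.40240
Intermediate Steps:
z = √5 ≈ 2.2361
h = (2 + √5)² (h = (√5 + 2)² = (2 + √5)² ≈ 17.944)
(G(h) - 1987)/(4826 + 1/3148) = (45 - 1987)/(4826 + 1/3148) = -1942/(4826 + 1/3148) = -1942/15192249/3148 = -1942*3148/15192249 = -6113416/15192249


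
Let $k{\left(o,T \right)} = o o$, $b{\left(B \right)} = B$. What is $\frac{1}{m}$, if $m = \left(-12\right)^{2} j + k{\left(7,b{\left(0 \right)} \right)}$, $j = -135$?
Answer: $- \frac{1}{19391} \approx -5.157 \cdot 10^{-5}$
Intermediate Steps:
$k{\left(o,T \right)} = o^{2}$
$m = -19391$ ($m = \left(-12\right)^{2} \left(-135\right) + 7^{2} = 144 \left(-135\right) + 49 = -19440 + 49 = -19391$)
$\frac{1}{m} = \frac{1}{-19391} = - \frac{1}{19391}$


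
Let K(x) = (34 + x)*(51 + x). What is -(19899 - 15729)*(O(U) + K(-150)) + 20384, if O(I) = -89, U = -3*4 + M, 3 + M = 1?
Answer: -47496766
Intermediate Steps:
M = -2 (M = -3 + 1 = -2)
U = -14 (U = -3*4 - 2 = -12 - 2 = -14)
-(19899 - 15729)*(O(U) + K(-150)) + 20384 = -(19899 - 15729)*(-89 + (1734 + (-150)**2 + 85*(-150))) + 20384 = -4170*(-89 + (1734 + 22500 - 12750)) + 20384 = -4170*(-89 + 11484) + 20384 = -4170*11395 + 20384 = -1*47517150 + 20384 = -47517150 + 20384 = -47496766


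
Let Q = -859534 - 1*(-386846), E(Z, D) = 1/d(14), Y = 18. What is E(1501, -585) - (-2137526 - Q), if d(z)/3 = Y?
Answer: 89901253/54 ≈ 1.6648e+6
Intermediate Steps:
d(z) = 54 (d(z) = 3*18 = 54)
E(Z, D) = 1/54
Q = -472688 (Q = -859534 + 386846 = -472688)
E(1501, -585) - (-2137526 - Q) = 1/54 - (-2137526 - 1*(-472688)) = 1/54 - (-2137526 + 472688) = 1/54 - 1*(-1664838) = 1/54 + 1664838 = 89901253/54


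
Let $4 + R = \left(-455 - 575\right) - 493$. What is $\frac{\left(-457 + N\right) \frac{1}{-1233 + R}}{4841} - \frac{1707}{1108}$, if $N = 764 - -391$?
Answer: $- \frac{712758547}{462630165} \approx -1.5407$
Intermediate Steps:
$N = 1155$ ($N = 764 + 391 = 1155$)
$R = -1527$ ($R = -4 - 1523 = -1527$)
$\frac{\left(-457 + N\right) \frac{1}{-1233 + R}}{4841} - \frac{1707}{1108} = \frac{\left(-457 + 1155\right) \frac{1}{-1233 - 1527}}{4841} - \frac{1707}{1108} = \frac{698}{-2760} \cdot \frac{1}{4841} - \frac{1707}{1108} = 698 \left(- \frac{1}{2760}\right) \frac{1}{4841} - \frac{1707}{1108} = \left(- \frac{349}{1380}\right) \frac{1}{4841} - \frac{1707}{1108} = - \frac{349}{6680580} - \frac{1707}{1108} = - \frac{712758547}{462630165}$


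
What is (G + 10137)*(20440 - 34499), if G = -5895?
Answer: -59638278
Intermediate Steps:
(G + 10137)*(20440 - 34499) = (-5895 + 10137)*(20440 - 34499) = 4242*(-14059) = -59638278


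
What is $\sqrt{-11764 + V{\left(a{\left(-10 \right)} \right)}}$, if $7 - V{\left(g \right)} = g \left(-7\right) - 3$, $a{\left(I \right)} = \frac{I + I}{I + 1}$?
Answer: $\frac{i \sqrt{105646}}{3} \approx 108.34 i$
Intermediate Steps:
$a{\left(I \right)} = \frac{2 I}{1 + I}$
$V{\left(g \right)} = 10 + 7 g$ ($V{\left(g \right)} = 7 - \left(g \left(-7\right) - 3\right) = 7 - \left(- 7 g - 3\right) = 7 - \left(-3 - 7 g\right) = 7 + \left(3 + 7 g\right) = 10 + 7 g$)
$\sqrt{-11764 + V{\left(a{\left(-10 \right)} \right)}} = \sqrt{-11764 + \left(10 + 7 \cdot 2 \left(-10\right) \frac{1}{1 - 10}\right)} = \sqrt{-11764 + \left(10 + 7 \cdot 2 \left(-10\right) \frac{1}{-9}\right)} = \sqrt{-11764 + \left(10 + 7 \cdot 2 \left(-10\right) \left(- \frac{1}{9}\right)\right)} = \sqrt{-11764 + \left(10 + 7 \cdot \frac{20}{9}\right)} = \sqrt{-11764 + \left(10 + \frac{140}{9}\right)} = \sqrt{-11764 + \frac{230}{9}} = \sqrt{- \frac{105646}{9}} = \frac{i \sqrt{105646}}{3}$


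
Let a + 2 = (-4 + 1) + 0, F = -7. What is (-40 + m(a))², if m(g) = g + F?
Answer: 2704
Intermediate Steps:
a = -5 (a = -2 + ((-4 + 1) + 0) = -2 + (-3 + 0) = -2 - 3 = -5)
m(g) = -7 + g (m(g) = g - 7 = -7 + g)
(-40 + m(a))² = (-40 + (-7 - 5))² = (-40 - 12)² = (-52)² = 2704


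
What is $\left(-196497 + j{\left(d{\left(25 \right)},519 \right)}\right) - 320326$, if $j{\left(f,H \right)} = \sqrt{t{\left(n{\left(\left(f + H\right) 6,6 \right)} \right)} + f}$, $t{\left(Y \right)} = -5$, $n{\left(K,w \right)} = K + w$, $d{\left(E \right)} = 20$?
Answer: $-516823 + \sqrt{15} \approx -5.1682 \cdot 10^{5}$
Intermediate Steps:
$j{\left(f,H \right)} = \sqrt{-5 + f}$
$\left(-196497 + j{\left(d{\left(25 \right)},519 \right)}\right) - 320326 = \left(-196497 + \sqrt{-5 + 20}\right) - 320326 = \left(-196497 + \sqrt{15}\right) - 320326 = -516823 + \sqrt{15}$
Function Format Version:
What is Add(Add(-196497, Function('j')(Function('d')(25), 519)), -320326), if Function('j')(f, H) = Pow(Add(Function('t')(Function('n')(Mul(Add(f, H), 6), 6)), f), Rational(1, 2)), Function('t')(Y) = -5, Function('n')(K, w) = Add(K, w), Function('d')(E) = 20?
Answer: Add(-516823, Pow(15, Rational(1, 2))) ≈ -5.1682e+5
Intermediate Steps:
Function('j')(f, H) = Pow(Add(-5, f), Rational(1, 2))
Add(Add(-196497, Function('j')(Function('d')(25), 519)), -320326) = Add(Add(-196497, Pow(Add(-5, 20), Rational(1, 2))), -320326) = Add(Add(-196497, Pow(15, Rational(1, 2))), -320326) = Add(-516823, Pow(15, Rational(1, 2)))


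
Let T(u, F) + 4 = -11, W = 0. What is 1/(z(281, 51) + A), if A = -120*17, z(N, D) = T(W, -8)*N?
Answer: -1/6255 ≈ -0.00015987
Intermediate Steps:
T(u, F) = -15 (T(u, F) = -4 - 11 = -15)
z(N, D) = -15*N
A = -2040
1/(z(281, 51) + A) = 1/(-15*281 - 2040) = 1/(-4215 - 2040) = 1/(-6255) = -1/6255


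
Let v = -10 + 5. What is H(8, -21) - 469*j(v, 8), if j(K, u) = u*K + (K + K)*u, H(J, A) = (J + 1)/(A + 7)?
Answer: 787911/14 ≈ 56279.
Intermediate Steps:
H(J, A) = (1 + J)/(7 + A)
v = -5
j(K, u) = 3*K*u (j(K, u) = K*u + (2*K)*u = K*u + 2*K*u = 3*K*u)
H(8, -21) - 469*j(v, 8) = (1 + 8)/(7 - 21) - 1407*(-5)*8 = 9/(-14) - 469*(-120) = -1/14*9 + 56280 = -9/14 + 56280 = 787911/14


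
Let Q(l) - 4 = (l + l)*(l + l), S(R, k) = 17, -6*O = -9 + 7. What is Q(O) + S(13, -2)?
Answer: 193/9 ≈ 21.444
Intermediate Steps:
O = ⅓ (O = -(-9 + 7)/6 = -⅙*(-2) = ⅓ ≈ 0.33333)
Q(l) = 4 + 4*l² (Q(l) = 4 + (l + l)*(l + l) = 4 + (2*l)*(2*l) = 4 + 4*l²)
Q(O) + S(13, -2) = (4 + 4*(⅓)²) + 17 = (4 + 4*(⅑)) + 17 = (4 + 4/9) + 17 = 40/9 + 17 = 193/9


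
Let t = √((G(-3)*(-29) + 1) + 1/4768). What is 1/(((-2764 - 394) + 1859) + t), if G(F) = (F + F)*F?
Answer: -6193632/8048012095 - 4*I*√740269846/8048012095 ≈ -0.00076959 - 1.3523e-5*I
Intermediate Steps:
G(F) = 2*F² (G(F) = (2*F)*F = 2*F²)
t = I*√740269846/1192 (t = √(((2*(-3)²)*(-29) + 1) + 1/4768) = √(((2*9)*(-29) + 1) + 1/4768) = √((18*(-29) + 1) + 1/4768) = √((-522 + 1) + 1/4768) = √(-521 + 1/4768) = √(-2484127/4768) = I*√740269846/1192 ≈ 22.825*I)
1/(((-2764 - 394) + 1859) + t) = 1/(((-2764 - 394) + 1859) + I*√740269846/1192) = 1/((-3158 + 1859) + I*√740269846/1192) = 1/(-1299 + I*√740269846/1192)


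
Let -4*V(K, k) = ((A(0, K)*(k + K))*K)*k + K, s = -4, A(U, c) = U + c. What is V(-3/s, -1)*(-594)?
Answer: 16929/128 ≈ 132.26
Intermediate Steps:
V(K, k) = -K/4 - k*K²*(K + k)/4 (V(K, k) = -((((0 + K)*(k + K))*K)*k + K)/4 = -(((K*(K + k))*K)*k + K)/4 = -((K²*(K + k))*k + K)/4 = -(k*K²*(K + k) + K)/4 = -(K + k*K²*(K + k))/4 = -K/4 - k*K²*(K + k)/4)
V(-3/s, -1)*(-594) = -(-3/(-4))*(1 - 3/(-4)*(-1)² - (-3/(-4))²)/4*(-594) = -(-3*(-1)/4)*(1 - 3*(-1)/4*1 - (-3*(-1)/4)²)/4*(-594) = -(-1*(-¾))*(1 - 1*(-¾)*1 - (-1*(-¾))²)/4*(-594) = -¼*¾*(1 + (¾)*1 - (¾)²)*(-594) = -¼*¾*(1 + ¾ - 1*9/16)*(-594) = -¼*¾*(1 + ¾ - 9/16)*(-594) = -¼*¾*19/16*(-594) = -57/256*(-594) = 16929/128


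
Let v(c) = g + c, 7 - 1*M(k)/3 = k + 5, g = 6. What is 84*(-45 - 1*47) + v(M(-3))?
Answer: -7707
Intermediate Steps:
M(k) = 6 - 3*k (M(k) = 21 - 3*(k + 5) = 21 - 3*(5 + k) = 21 + (-15 - 3*k) = 6 - 3*k)
v(c) = 6 + c
84*(-45 - 1*47) + v(M(-3)) = 84*(-45 - 1*47) + (6 + (6 - 3*(-3))) = 84*(-45 - 47) + (6 + (6 + 9)) = 84*(-92) + (6 + 15) = -7728 + 21 = -7707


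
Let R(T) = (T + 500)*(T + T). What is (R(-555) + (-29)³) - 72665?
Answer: -36004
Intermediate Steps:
R(T) = 2*T*(500 + T) (R(T) = (500 + T)*(2*T) = 2*T*(500 + T))
(R(-555) + (-29)³) - 72665 = (2*(-555)*(500 - 555) + (-29)³) - 72665 = (2*(-555)*(-55) - 24389) - 72665 = (61050 - 24389) - 72665 = 36661 - 72665 = -36004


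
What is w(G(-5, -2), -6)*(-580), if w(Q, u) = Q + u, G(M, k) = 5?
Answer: 580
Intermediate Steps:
w(G(-5, -2), -6)*(-580) = (5 - 6)*(-580) = -1*(-580) = 580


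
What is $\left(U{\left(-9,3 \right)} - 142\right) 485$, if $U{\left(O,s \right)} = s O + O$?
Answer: $-86330$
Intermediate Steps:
$U{\left(O,s \right)} = O + O s$ ($U{\left(O,s \right)} = O s + O = O + O s$)
$\left(U{\left(-9,3 \right)} - 142\right) 485 = \left(- 9 \left(1 + 3\right) - 142\right) 485 = \left(\left(-9\right) 4 - 142\right) 485 = \left(-36 - 142\right) 485 = \left(-178\right) 485 = -86330$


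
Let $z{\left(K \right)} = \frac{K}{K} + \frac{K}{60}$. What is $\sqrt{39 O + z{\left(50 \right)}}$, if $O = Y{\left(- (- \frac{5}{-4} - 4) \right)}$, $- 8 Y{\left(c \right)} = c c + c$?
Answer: $\frac{i \sqrt{111606}}{48} \approx 6.9599 i$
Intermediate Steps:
$Y{\left(c \right)} = - \frac{c}{8} - \frac{c^{2}}{8}$ ($Y{\left(c \right)} = - \frac{c c + c}{8} = - \frac{c^{2} + c}{8} = - \frac{c + c^{2}}{8} = - \frac{c}{8} - \frac{c^{2}}{8}$)
$O = - \frac{165}{128}$ ($O = - \frac{- (- \frac{5}{-4} - 4) \left(1 - \left(- \frac{5}{-4} - 4\right)\right)}{8} = - \frac{- (\left(-5\right) \left(- \frac{1}{4}\right) - 4) \left(1 - \left(\left(-5\right) \left(- \frac{1}{4}\right) - 4\right)\right)}{8} = - \frac{- (\frac{5}{4} - 4) \left(1 - \left(\frac{5}{4} - 4\right)\right)}{8} = - \frac{\left(-1\right) \left(- \frac{11}{4}\right) \left(1 - - \frac{11}{4}\right)}{8} = \left(- \frac{1}{8}\right) \frac{11}{4} \left(1 + \frac{11}{4}\right) = \left(- \frac{1}{8}\right) \frac{11}{4} \cdot \frac{15}{4} = - \frac{165}{128} \approx -1.2891$)
$z{\left(K \right)} = 1 + \frac{K}{60}$ ($z{\left(K \right)} = 1 + K \frac{1}{60} = 1 + \frac{K}{60}$)
$\sqrt{39 O + z{\left(50 \right)}} = \sqrt{39 \left(- \frac{165}{128}\right) + \left(1 + \frac{1}{60} \cdot 50\right)} = \sqrt{- \frac{6435}{128} + \left(1 + \frac{5}{6}\right)} = \sqrt{- \frac{6435}{128} + \frac{11}{6}} = \sqrt{- \frac{18601}{384}} = \frac{i \sqrt{111606}}{48}$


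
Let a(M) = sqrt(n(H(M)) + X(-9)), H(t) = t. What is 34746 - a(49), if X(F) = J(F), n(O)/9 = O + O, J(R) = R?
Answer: 34746 - 3*sqrt(97) ≈ 34716.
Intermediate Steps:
n(O) = 18*O (n(O) = 9*(O + O) = 9*(2*O) = 18*O)
X(F) = F
a(M) = sqrt(-9 + 18*M) (a(M) = sqrt(18*M - 9) = sqrt(-9 + 18*M))
34746 - a(49) = 34746 - 3*sqrt(-1 + 2*49) = 34746 - 3*sqrt(-1 + 98) = 34746 - 3*sqrt(97)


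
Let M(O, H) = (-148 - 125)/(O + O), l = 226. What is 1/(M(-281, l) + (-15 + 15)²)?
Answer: 562/273 ≈ 2.0586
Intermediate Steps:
M(O, H) = -273/(2*O) (M(O, H) = -273*1/(2*O) = -273/(2*O))
1/(M(-281, l) + (-15 + 15)²) = 1/(-273/2/(-281) + (-15 + 15)²) = 1/(-273/2*(-1/281) + 0²) = 1/(273/562 + 0) = 1/(273/562) = 562/273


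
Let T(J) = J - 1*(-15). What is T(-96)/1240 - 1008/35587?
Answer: -4132467/44127880 ≈ -0.093647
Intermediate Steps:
T(J) = 15 + J (T(J) = J + 15 = 15 + J)
T(-96)/1240 - 1008/35587 = (15 - 96)/1240 - 1008/35587 = -81*1/1240 - 1008*1/35587 = -81/1240 - 1008/35587 = -4132467/44127880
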